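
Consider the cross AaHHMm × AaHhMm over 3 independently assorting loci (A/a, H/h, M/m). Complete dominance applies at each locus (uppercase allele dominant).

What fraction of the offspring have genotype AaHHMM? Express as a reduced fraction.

AaHHMm gametes: AHM×2, AHm×2, aHM×2, aHm×2
AaHhMm gametes: AHM×1, AHm×1, AhM×1, Ahm×1, aHM×1, aHm×1, ahM×1, ahm×1
AaHHMm×AaHhMm grid (8·8=64): AAHHMM=2 AAHHMm=4 AAHHmm=2 AAHhMM=2 AAHhMm=4 AAHhmm=2 AaHHMM=4 AaHHMm=8 AaHHmm=4 AaHhMM=4 AaHhMm=8 AaHhmm=4 aaHHMM=2 aaHHMm=4 aaHHmm=2 aaHhMM=2 aaHhMm=4 aaHhmm=2
AaHHMM hits 4/64; gcd=4; 4÷4/64÷4 = 1/16

P(AaHHMM) = 1/16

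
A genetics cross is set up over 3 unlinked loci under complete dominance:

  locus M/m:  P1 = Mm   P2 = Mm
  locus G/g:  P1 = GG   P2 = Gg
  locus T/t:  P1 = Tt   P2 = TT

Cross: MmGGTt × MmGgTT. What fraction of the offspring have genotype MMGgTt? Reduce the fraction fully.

P(MMGgTt) = 1/16

MmGGTt gametes: MGT×2, MGt×2, mGT×2, mGt×2
MmGgTT gametes: MGT×2, MgT×2, mGT×2, mgT×2
MmGGTt×MmGgTT grid (8·8=64): MMGGTT=4 MMGGTt=4 MMGgTT=4 MMGgTt=4 MmGGTT=8 MmGGTt=8 MmGgTT=8 MmGgTt=8 mmGGTT=4 mmGGTt=4 mmGgTT=4 mmGgTt=4
MMGgTt hits 4/64; gcd=4; 4÷4/64÷4 = 1/16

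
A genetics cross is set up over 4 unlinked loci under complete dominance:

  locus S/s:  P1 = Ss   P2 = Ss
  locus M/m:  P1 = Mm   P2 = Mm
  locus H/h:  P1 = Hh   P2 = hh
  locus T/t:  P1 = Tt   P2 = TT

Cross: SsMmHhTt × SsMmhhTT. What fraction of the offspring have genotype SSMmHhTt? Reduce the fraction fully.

SsMmHhTt gametes: SMHT×1, SMHt×1, SMhT×1, SMht×1, SmHT×1, SmHt×1, SmhT×1, Smht×1, sMHT×1, sMHt×1, sMhT×1, sMht×1, smHT×1, smHt×1, smhT×1, smht×1
SsMmhhTT gametes: SMhT×4, SmhT×4, sMhT×4, smhT×4
SsMmHhTt×SsMmhhTT grid (16·16=256): SSMMHhTT=4 SSMMHhTt=4 SSMMhhTT=4 SSMMhhTt=4 SSMmHhTT=8 SSMmHhTt=8 SSMmhhTT=8 SSMmhhTt=8 SSmmHhTT=4 SSmmHhTt=4 SSmmhhTT=4 SSmmhhTt=4 SsMMHhTT=8 SsMMHhTt=8 SsMMhhTT=8 SsMMhhTt=8 SsMmHhTT=16 SsMmHhTt=16 SsMmhhTT=16 SsMmhhTt=16 SsmmHhTT=8 SsmmHhTt=8 SsmmhhTT=8 SsmmhhTt=8 ssMMHhTT=4 ssMMHhTt=4 ssMMhhTT=4 ssMMhhTt=4 ssMmHhTT=8 ssMmHhTt=8 ssMmhhTT=8 ssMmhhTt=8 ssmmHhTT=4 ssmmHhTt=4 ssmmhhTT=4 ssmmhhTt=4
SSMmHhTt hits 8/256; gcd=8; 8÷8/256÷8 = 1/32

P(SSMmHhTt) = 1/32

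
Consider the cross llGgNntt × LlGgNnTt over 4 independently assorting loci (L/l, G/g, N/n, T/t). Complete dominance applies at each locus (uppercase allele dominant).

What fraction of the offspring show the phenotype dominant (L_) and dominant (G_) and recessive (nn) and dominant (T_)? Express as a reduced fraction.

llGgNntt gametes: lGNt×4, lGnt×4, lgNt×4, lgnt×4
LlGgNnTt gametes: LGNT×1, LGNt×1, LGnT×1, LGnt×1, LgNT×1, LgNt×1, LgnT×1, Lgnt×1, lGNT×1, lGNt×1, lGnT×1, lGnt×1, lgNT×1, lgNt×1, lgnT×1, lgnt×1
llGgNntt×LlGgNnTt grid (16·16=256): LlGGNNTt=4 LlGGNNtt=4 LlGGNnTt=8 LlGGNntt=8 LlGGnnTt=4 LlGGnntt=4 LlGgNNTt=8 LlGgNNtt=8 LlGgNnTt=16 LlGgNntt=16 LlGgnnTt=8 LlGgnntt=8 LlggNNTt=4 LlggNNtt=4 LlggNnTt=8 LlggNntt=8 LlggnnTt=4 Llggnntt=4 llGGNNTt=4 llGGNNtt=4 llGGNnTt=8 llGGNntt=8 llGGnnTt=4 llGGnntt=4 llGgNNTt=8 llGgNNtt=8 llGgNnTt=16 llGgNntt=16 llGgnnTt=8 llGgnntt=8 llggNNTt=4 llggNNtt=4 llggNnTt=8 llggNntt=8 llggnnTt=4 llggnntt=4
L_ G_ nn T_ hits 12/256; gcd=4; 12÷4/256÷4 = 3/64

P(L_ G_ nn T_) = 3/64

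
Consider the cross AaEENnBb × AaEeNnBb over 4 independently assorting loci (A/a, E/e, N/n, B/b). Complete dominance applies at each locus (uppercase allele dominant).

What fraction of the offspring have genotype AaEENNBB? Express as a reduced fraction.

AaEENnBb gametes: AENB×2, AENb×2, AEnB×2, AEnb×2, aENB×2, aENb×2, aEnB×2, aEnb×2
AaEeNnBb gametes: AENB×1, AENb×1, AEnB×1, AEnb×1, AeNB×1, AeNb×1, AenB×1, Aenb×1, aENB×1, aENb×1, aEnB×1, aEnb×1, aeNB×1, aeNb×1, aenB×1, aenb×1
AaEENnBb×AaEeNnBb grid (16·16=256): AAEENNBB=2 AAEENNBb=4 AAEENNbb=2 AAEENnBB=4 AAEENnBb=8 AAEENnbb=4 AAEEnnBB=2 AAEEnnBb=4 AAEEnnbb=2 AAEeNNBB=2 AAEeNNBb=4 AAEeNNbb=2 AAEeNnBB=4 AAEeNnBb=8 AAEeNnbb=4 AAEennBB=2 AAEennBb=4 AAEennbb=2 AaEENNBB=4 AaEENNBb=8 AaEENNbb=4 AaEENnBB=8 AaEENnBb=16 AaEENnbb=8 AaEEnnBB=4 AaEEnnBb=8 AaEEnnbb=4 AaEeNNBB=4 AaEeNNBb=8 AaEeNNbb=4 AaEeNnBB=8 AaEeNnBb=16 AaEeNnbb=8 AaEennBB=4 AaEennBb=8 AaEennbb=4 aaEENNBB=2 aaEENNBb=4 aaEENNbb=2 aaEENnBB=4 aaEENnBb=8 aaEENnbb=4 aaEEnnBB=2 aaEEnnBb=4 aaEEnnbb=2 aaEeNNBB=2 aaEeNNBb=4 aaEeNNbb=2 aaEeNnBB=4 aaEeNnBb=8 aaEeNnbb=4 aaEennBB=2 aaEennBb=4 aaEennbb=2
AaEENNBB hits 4/256; gcd=4; 4÷4/256÷4 = 1/64

P(AaEENNBB) = 1/64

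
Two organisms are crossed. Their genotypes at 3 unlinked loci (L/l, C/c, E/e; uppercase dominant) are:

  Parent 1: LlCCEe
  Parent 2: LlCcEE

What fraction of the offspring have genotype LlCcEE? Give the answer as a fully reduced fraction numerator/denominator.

P(LlCcEE) = 1/8

LlCCEe gametes: LCE×2, LCe×2, lCE×2, lCe×2
LlCcEE gametes: LCE×2, LcE×2, lCE×2, lcE×2
LlCCEe×LlCcEE grid (8·8=64): LLCCEE=4 LLCCEe=4 LLCcEE=4 LLCcEe=4 LlCCEE=8 LlCCEe=8 LlCcEE=8 LlCcEe=8 llCCEE=4 llCCEe=4 llCcEE=4 llCcEe=4
LlCcEE hits 8/64; gcd=8; 8÷8/64÷8 = 1/8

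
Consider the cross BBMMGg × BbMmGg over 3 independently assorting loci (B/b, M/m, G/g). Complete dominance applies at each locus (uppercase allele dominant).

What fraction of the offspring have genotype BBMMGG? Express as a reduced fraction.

P(BBMMGG) = 1/16

BBMMGg gametes: BMG×4, BMg×4
BbMmGg gametes: BMG×1, BMg×1, BmG×1, Bmg×1, bMG×1, bMg×1, bmG×1, bmg×1
BBMMGg×BbMmGg grid (8·8=64): BBMMGG=4 BBMMGg=8 BBMMgg=4 BBMmGG=4 BBMmGg=8 BBMmgg=4 BbMMGG=4 BbMMGg=8 BbMMgg=4 BbMmGG=4 BbMmGg=8 BbMmgg=4
BBMMGG hits 4/64; gcd=4; 4÷4/64÷4 = 1/16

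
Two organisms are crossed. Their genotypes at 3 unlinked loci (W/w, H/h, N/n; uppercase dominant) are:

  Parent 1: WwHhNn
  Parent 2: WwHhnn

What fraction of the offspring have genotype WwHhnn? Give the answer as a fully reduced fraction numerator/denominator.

WwHhNn gametes: WHN×1, WHn×1, WhN×1, Whn×1, wHN×1, wHn×1, whN×1, whn×1
WwHhnn gametes: WHn×2, Whn×2, wHn×2, whn×2
WwHhNn×WwHhnn grid (8·8=64): WWHHNn=2 WWHHnn=2 WWHhNn=4 WWHhnn=4 WWhhNn=2 WWhhnn=2 WwHHNn=4 WwHHnn=4 WwHhNn=8 WwHhnn=8 WwhhNn=4 Wwhhnn=4 wwHHNn=2 wwHHnn=2 wwHhNn=4 wwHhnn=4 wwhhNn=2 wwhhnn=2
WwHhnn hits 8/64; gcd=8; 8÷8/64÷8 = 1/8

P(WwHhnn) = 1/8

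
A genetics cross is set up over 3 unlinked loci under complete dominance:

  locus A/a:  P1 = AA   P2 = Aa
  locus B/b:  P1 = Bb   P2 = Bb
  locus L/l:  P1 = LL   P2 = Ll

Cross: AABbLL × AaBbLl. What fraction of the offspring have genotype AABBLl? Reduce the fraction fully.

AABbLL gametes: ABL×4, AbL×4
AaBbLl gametes: ABL×1, ABl×1, AbL×1, Abl×1, aBL×1, aBl×1, abL×1, abl×1
AABbLL×AaBbLl grid (8·8=64): AABBLL=4 AABBLl=4 AABbLL=8 AABbLl=8 AAbbLL=4 AAbbLl=4 AaBBLL=4 AaBBLl=4 AaBbLL=8 AaBbLl=8 AabbLL=4 AabbLl=4
AABBLl hits 4/64; gcd=4; 4÷4/64÷4 = 1/16

P(AABBLl) = 1/16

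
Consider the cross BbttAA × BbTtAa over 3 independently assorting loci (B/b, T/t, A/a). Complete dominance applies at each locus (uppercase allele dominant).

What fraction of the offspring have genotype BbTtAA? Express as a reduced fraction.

P(BbTtAA) = 1/8

BbttAA gametes: BtA×4, btA×4
BbTtAa gametes: BTA×1, BTa×1, BtA×1, Bta×1, bTA×1, bTa×1, btA×1, bta×1
BbttAA×BbTtAa grid (8·8=64): BBTtAA=4 BBTtAa=4 BBttAA=4 BBttAa=4 BbTtAA=8 BbTtAa=8 BbttAA=8 BbttAa=8 bbTtAA=4 bbTtAa=4 bbttAA=4 bbttAa=4
BbTtAA hits 8/64; gcd=8; 8÷8/64÷8 = 1/8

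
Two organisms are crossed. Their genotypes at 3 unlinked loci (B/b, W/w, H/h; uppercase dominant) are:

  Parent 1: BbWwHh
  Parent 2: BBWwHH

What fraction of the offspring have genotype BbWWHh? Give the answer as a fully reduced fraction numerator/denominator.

BbWwHh gametes: BWH×1, BWh×1, BwH×1, Bwh×1, bWH×1, bWh×1, bwH×1, bwh×1
BBWwHH gametes: BWH×4, BwH×4
BbWwHh×BBWwHH grid (8·8=64): BBWWHH=4 BBWWHh=4 BBWwHH=8 BBWwHh=8 BBwwHH=4 BBwwHh=4 BbWWHH=4 BbWWHh=4 BbWwHH=8 BbWwHh=8 BbwwHH=4 BbwwHh=4
BbWWHh hits 4/64; gcd=4; 4÷4/64÷4 = 1/16

P(BbWWHh) = 1/16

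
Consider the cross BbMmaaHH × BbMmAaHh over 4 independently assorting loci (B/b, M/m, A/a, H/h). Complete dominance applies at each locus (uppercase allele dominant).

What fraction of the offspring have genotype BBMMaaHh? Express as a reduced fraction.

P(BBMMaaHh) = 1/64

BbMmaaHH gametes: BMaH×4, BmaH×4, bMaH×4, bmaH×4
BbMmAaHh gametes: BMAH×1, BMAh×1, BMaH×1, BMah×1, BmAH×1, BmAh×1, BmaH×1, Bmah×1, bMAH×1, bMAh×1, bMaH×1, bMah×1, bmAH×1, bmAh×1, bmaH×1, bmah×1
BbMmaaHH×BbMmAaHh grid (16·16=256): BBMMAaHH=4 BBMMAaHh=4 BBMMaaHH=4 BBMMaaHh=4 BBMmAaHH=8 BBMmAaHh=8 BBMmaaHH=8 BBMmaaHh=8 BBmmAaHH=4 BBmmAaHh=4 BBmmaaHH=4 BBmmaaHh=4 BbMMAaHH=8 BbMMAaHh=8 BbMMaaHH=8 BbMMaaHh=8 BbMmAaHH=16 BbMmAaHh=16 BbMmaaHH=16 BbMmaaHh=16 BbmmAaHH=8 BbmmAaHh=8 BbmmaaHH=8 BbmmaaHh=8 bbMMAaHH=4 bbMMAaHh=4 bbMMaaHH=4 bbMMaaHh=4 bbMmAaHH=8 bbMmAaHh=8 bbMmaaHH=8 bbMmaaHh=8 bbmmAaHH=4 bbmmAaHh=4 bbmmaaHH=4 bbmmaaHh=4
BBMMaaHh hits 4/256; gcd=4; 4÷4/256÷4 = 1/64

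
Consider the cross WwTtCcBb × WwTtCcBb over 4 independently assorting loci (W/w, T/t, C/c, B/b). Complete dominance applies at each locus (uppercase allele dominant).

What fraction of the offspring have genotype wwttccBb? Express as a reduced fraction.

WwTtCcBb gametes: WTCB×1, WTCb×1, WTcB×1, WTcb×1, WtCB×1, WtCb×1, WtcB×1, Wtcb×1, wTCB×1, wTCb×1, wTcB×1, wTcb×1, wtCB×1, wtCb×1, wtcB×1, wtcb×1
WwTtCcBb gametes: WTCB×1, WTCb×1, WTcB×1, WTcb×1, WtCB×1, WtCb×1, WtcB×1, Wtcb×1, wTCB×1, wTCb×1, wTcB×1, wTcb×1, wtCB×1, wtCb×1, wtcB×1, wtcb×1
WwTtCcBb×WwTtCcBb grid (16·16=256): WWTTCCBB=1 WWTTCCBb=2 WWTTCCbb=1 WWTTCcBB=2 WWTTCcBb=4 WWTTCcbb=2 WWTTccBB=1 WWTTccBb=2 WWTTccbb=1 WWTtCCBB=2 WWTtCCBb=4 WWTtCCbb=2 WWTtCcBB=4 WWTtCcBb=8 WWTtCcbb=4 WWTtccBB=2 WWTtccBb=4 WWTtccbb=2 WWttCCBB=1 WWttCCBb=2 WWttCCbb=1 WWttCcBB=2 WWttCcBb=4 WWttCcbb=2 WWttccBB=1 WWttccBb=2 WWttccbb=1 WwTTCCBB=2 WwTTCCBb=4 WwTTCCbb=2 WwTTCcBB=4 WwTTCcBb=8 WwTTCcbb=4 WwTTccBB=2 WwTTccBb=4 WwTTccbb=2 WwTtCCBB=4 WwTtCCBb=8 WwTtCCbb=4 WwTtCcBB=8 WwTtCcBb=16 WwTtCcbb=8 WwTtccBB=4 WwTtccBb=8 WwTtccbb=4 WwttCCBB=2 WwttCCBb=4 WwttCCbb=2 WwttCcBB=4 WwttCcBb=8 WwttCcbb=4 WwttccBB=2 WwttccBb=4 Wwttccbb=2 wwTTCCBB=1 wwTTCCBb=2 wwTTCCbb=1 wwTTCcBB=2 wwTTCcBb=4 wwTTCcbb=2 wwTTccBB=1 wwTTccBb=2 wwTTccbb=1 wwTtCCBB=2 wwTtCCBb=4 wwTtCCbb=2 wwTtCcBB=4 wwTtCcBb=8 wwTtCcbb=4 wwTtccBB=2 wwTtccBb=4 wwTtccbb=2 wwttCCBB=1 wwttCCBb=2 wwttCCbb=1 wwttCcBB=2 wwttCcBb=4 wwttCcbb=2 wwttccBB=1 wwttccBb=2 wwttccbb=1
wwttccBb hits 2/256; gcd=2; 2÷2/256÷2 = 1/128

P(wwttccBb) = 1/128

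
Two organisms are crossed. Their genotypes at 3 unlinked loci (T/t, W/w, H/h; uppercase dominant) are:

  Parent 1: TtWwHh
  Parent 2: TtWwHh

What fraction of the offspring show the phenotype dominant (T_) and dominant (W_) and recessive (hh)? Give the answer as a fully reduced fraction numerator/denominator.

P(T_ W_ hh) = 9/64

TtWwHh gametes: TWH×1, TWh×1, TwH×1, Twh×1, tWH×1, tWh×1, twH×1, twh×1
TtWwHh gametes: TWH×1, TWh×1, TwH×1, Twh×1, tWH×1, tWh×1, twH×1, twh×1
TtWwHh×TtWwHh grid (8·8=64): TTWWHH=1 TTWWHh=2 TTWWhh=1 TTWwHH=2 TTWwHh=4 TTWwhh=2 TTwwHH=1 TTwwHh=2 TTwwhh=1 TtWWHH=2 TtWWHh=4 TtWWhh=2 TtWwHH=4 TtWwHh=8 TtWwhh=4 TtwwHH=2 TtwwHh=4 Ttwwhh=2 ttWWHH=1 ttWWHh=2 ttWWhh=1 ttWwHH=2 ttWwHh=4 ttWwhh=2 ttwwHH=1 ttwwHh=2 ttwwhh=1
T_ W_ hh hits 9/64; gcd=1; 9÷1/64÷1 = 9/64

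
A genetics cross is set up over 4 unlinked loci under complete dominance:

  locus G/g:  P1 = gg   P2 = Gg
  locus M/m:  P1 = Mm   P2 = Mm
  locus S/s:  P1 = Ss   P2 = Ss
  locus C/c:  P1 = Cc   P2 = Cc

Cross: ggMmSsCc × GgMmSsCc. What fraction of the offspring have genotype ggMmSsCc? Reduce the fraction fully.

P(ggMmSsCc) = 1/16

ggMmSsCc gametes: gMSC×2, gMSc×2, gMsC×2, gMsc×2, gmSC×2, gmSc×2, gmsC×2, gmsc×2
GgMmSsCc gametes: GMSC×1, GMSc×1, GMsC×1, GMsc×1, GmSC×1, GmSc×1, GmsC×1, Gmsc×1, gMSC×1, gMSc×1, gMsC×1, gMsc×1, gmSC×1, gmSc×1, gmsC×1, gmsc×1
ggMmSsCc×GgMmSsCc grid (16·16=256): GgMMSSCC=2 GgMMSSCc=4 GgMMSScc=2 GgMMSsCC=4 GgMMSsCc=8 GgMMSscc=4 GgMMssCC=2 GgMMssCc=4 GgMMsscc=2 GgMmSSCC=4 GgMmSSCc=8 GgMmSScc=4 GgMmSsCC=8 GgMmSsCc=16 GgMmSscc=8 GgMmssCC=4 GgMmssCc=8 GgMmsscc=4 GgmmSSCC=2 GgmmSSCc=4 GgmmSScc=2 GgmmSsCC=4 GgmmSsCc=8 GgmmSscc=4 GgmmssCC=2 GgmmssCc=4 Ggmmsscc=2 ggMMSSCC=2 ggMMSSCc=4 ggMMSScc=2 ggMMSsCC=4 ggMMSsCc=8 ggMMSscc=4 ggMMssCC=2 ggMMssCc=4 ggMMsscc=2 ggMmSSCC=4 ggMmSSCc=8 ggMmSScc=4 ggMmSsCC=8 ggMmSsCc=16 ggMmSscc=8 ggMmssCC=4 ggMmssCc=8 ggMmsscc=4 ggmmSSCC=2 ggmmSSCc=4 ggmmSScc=2 ggmmSsCC=4 ggmmSsCc=8 ggmmSscc=4 ggmmssCC=2 ggmmssCc=4 ggmmsscc=2
ggMmSsCc hits 16/256; gcd=16; 16÷16/256÷16 = 1/16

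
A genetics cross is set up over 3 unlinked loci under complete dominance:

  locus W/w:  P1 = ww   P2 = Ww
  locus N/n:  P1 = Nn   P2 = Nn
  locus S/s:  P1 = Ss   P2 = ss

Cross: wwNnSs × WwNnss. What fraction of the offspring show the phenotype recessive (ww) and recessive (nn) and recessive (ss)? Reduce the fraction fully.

wwNnSs gametes: wNS×2, wNs×2, wnS×2, wns×2
WwNnss gametes: WNs×2, Wns×2, wNs×2, wns×2
wwNnSs×WwNnss grid (8·8=64): WwNNSs=4 WwNNss=4 WwNnSs=8 WwNnss=8 WwnnSs=4 Wwnnss=4 wwNNSs=4 wwNNss=4 wwNnSs=8 wwNnss=8 wwnnSs=4 wwnnss=4
ww nn ss hits 4/64; gcd=4; 4÷4/64÷4 = 1/16

P(ww nn ss) = 1/16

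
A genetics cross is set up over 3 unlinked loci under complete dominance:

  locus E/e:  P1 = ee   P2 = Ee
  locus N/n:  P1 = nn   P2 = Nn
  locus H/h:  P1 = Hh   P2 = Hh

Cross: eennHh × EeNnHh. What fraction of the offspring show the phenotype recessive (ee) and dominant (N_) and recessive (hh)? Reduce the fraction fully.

eennHh gametes: enH×4, enh×4
EeNnHh gametes: ENH×1, ENh×1, EnH×1, Enh×1, eNH×1, eNh×1, enH×1, enh×1
eennHh×EeNnHh grid (8·8=64): EeNnHH=4 EeNnHh=8 EeNnhh=4 EennHH=4 EennHh=8 Eennhh=4 eeNnHH=4 eeNnHh=8 eeNnhh=4 eennHH=4 eennHh=8 eennhh=4
ee N_ hh hits 4/64; gcd=4; 4÷4/64÷4 = 1/16

P(ee N_ hh) = 1/16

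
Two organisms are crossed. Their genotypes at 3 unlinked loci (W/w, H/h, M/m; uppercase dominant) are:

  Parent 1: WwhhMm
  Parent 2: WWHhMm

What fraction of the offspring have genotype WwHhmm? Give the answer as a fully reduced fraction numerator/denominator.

P(WwHhmm) = 1/16

WwhhMm gametes: WhM×2, Whm×2, whM×2, whm×2
WWHhMm gametes: WHM×2, WHm×2, WhM×2, Whm×2
WwhhMm×WWHhMm grid (8·8=64): WWHhMM=4 WWHhMm=8 WWHhmm=4 WWhhMM=4 WWhhMm=8 WWhhmm=4 WwHhMM=4 WwHhMm=8 WwHhmm=4 WwhhMM=4 WwhhMm=8 Wwhhmm=4
WwHhmm hits 4/64; gcd=4; 4÷4/64÷4 = 1/16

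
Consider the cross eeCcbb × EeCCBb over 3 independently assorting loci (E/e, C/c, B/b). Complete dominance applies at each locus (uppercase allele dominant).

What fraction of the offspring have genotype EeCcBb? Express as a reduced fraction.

P(EeCcBb) = 1/8

eeCcbb gametes: eCb×4, ecb×4
EeCCBb gametes: ECB×2, ECb×2, eCB×2, eCb×2
eeCcbb×EeCCBb grid (8·8=64): EeCCBb=8 EeCCbb=8 EeCcBb=8 EeCcbb=8 eeCCBb=8 eeCCbb=8 eeCcBb=8 eeCcbb=8
EeCcBb hits 8/64; gcd=8; 8÷8/64÷8 = 1/8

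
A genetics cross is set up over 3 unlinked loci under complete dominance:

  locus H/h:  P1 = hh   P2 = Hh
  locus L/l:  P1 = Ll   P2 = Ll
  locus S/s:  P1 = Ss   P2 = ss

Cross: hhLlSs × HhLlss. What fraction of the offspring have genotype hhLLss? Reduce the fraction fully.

P(hhLLss) = 1/16

hhLlSs gametes: hLS×2, hLs×2, hlS×2, hls×2
HhLlss gametes: HLs×2, Hls×2, hLs×2, hls×2
hhLlSs×HhLlss grid (8·8=64): HhLLSs=4 HhLLss=4 HhLlSs=8 HhLlss=8 HhllSs=4 Hhllss=4 hhLLSs=4 hhLLss=4 hhLlSs=8 hhLlss=8 hhllSs=4 hhllss=4
hhLLss hits 4/64; gcd=4; 4÷4/64÷4 = 1/16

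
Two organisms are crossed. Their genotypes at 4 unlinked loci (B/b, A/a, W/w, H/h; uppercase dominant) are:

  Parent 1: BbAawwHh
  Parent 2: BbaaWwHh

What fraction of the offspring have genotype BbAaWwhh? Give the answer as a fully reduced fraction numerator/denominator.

P(BbAaWwhh) = 1/32

BbAawwHh gametes: BAwH×2, BAwh×2, BawH×2, Bawh×2, bAwH×2, bAwh×2, bawH×2, bawh×2
BbaaWwHh gametes: BaWH×2, BaWh×2, BawH×2, Bawh×2, baWH×2, baWh×2, bawH×2, bawh×2
BbAawwHh×BbaaWwHh grid (16·16=256): BBAaWwHH=4 BBAaWwHh=8 BBAaWwhh=4 BBAawwHH=4 BBAawwHh=8 BBAawwhh=4 BBaaWwHH=4 BBaaWwHh=8 BBaaWwhh=4 BBaawwHH=4 BBaawwHh=8 BBaawwhh=4 BbAaWwHH=8 BbAaWwHh=16 BbAaWwhh=8 BbAawwHH=8 BbAawwHh=16 BbAawwhh=8 BbaaWwHH=8 BbaaWwHh=16 BbaaWwhh=8 BbaawwHH=8 BbaawwHh=16 Bbaawwhh=8 bbAaWwHH=4 bbAaWwHh=8 bbAaWwhh=4 bbAawwHH=4 bbAawwHh=8 bbAawwhh=4 bbaaWwHH=4 bbaaWwHh=8 bbaaWwhh=4 bbaawwHH=4 bbaawwHh=8 bbaawwhh=4
BbAaWwhh hits 8/256; gcd=8; 8÷8/256÷8 = 1/32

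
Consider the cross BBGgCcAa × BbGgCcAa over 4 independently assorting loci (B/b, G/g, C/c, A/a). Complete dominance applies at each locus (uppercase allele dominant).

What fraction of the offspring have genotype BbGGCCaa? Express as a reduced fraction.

P(BbGGCCaa) = 1/128

BBGgCcAa gametes: BGCA×2, BGCa×2, BGcA×2, BGca×2, BgCA×2, BgCa×2, BgcA×2, Bgca×2
BbGgCcAa gametes: BGCA×1, BGCa×1, BGcA×1, BGca×1, BgCA×1, BgCa×1, BgcA×1, Bgca×1, bGCA×1, bGCa×1, bGcA×1, bGca×1, bgCA×1, bgCa×1, bgcA×1, bgca×1
BBGgCcAa×BbGgCcAa grid (16·16=256): BBGGCCAA=2 BBGGCCAa=4 BBGGCCaa=2 BBGGCcAA=4 BBGGCcAa=8 BBGGCcaa=4 BBGGccAA=2 BBGGccAa=4 BBGGccaa=2 BBGgCCAA=4 BBGgCCAa=8 BBGgCCaa=4 BBGgCcAA=8 BBGgCcAa=16 BBGgCcaa=8 BBGgccAA=4 BBGgccAa=8 BBGgccaa=4 BBggCCAA=2 BBggCCAa=4 BBggCCaa=2 BBggCcAA=4 BBggCcAa=8 BBggCcaa=4 BBggccAA=2 BBggccAa=4 BBggccaa=2 BbGGCCAA=2 BbGGCCAa=4 BbGGCCaa=2 BbGGCcAA=4 BbGGCcAa=8 BbGGCcaa=4 BbGGccAA=2 BbGGccAa=4 BbGGccaa=2 BbGgCCAA=4 BbGgCCAa=8 BbGgCCaa=4 BbGgCcAA=8 BbGgCcAa=16 BbGgCcaa=8 BbGgccAA=4 BbGgccAa=8 BbGgccaa=4 BbggCCAA=2 BbggCCAa=4 BbggCCaa=2 BbggCcAA=4 BbggCcAa=8 BbggCcaa=4 BbggccAA=2 BbggccAa=4 Bbggccaa=2
BbGGCCaa hits 2/256; gcd=2; 2÷2/256÷2 = 1/128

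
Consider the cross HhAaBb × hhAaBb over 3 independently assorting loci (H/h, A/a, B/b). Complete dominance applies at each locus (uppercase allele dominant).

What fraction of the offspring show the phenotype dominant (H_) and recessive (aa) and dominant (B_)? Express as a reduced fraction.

HhAaBb gametes: HAB×1, HAb×1, HaB×1, Hab×1, hAB×1, hAb×1, haB×1, hab×1
hhAaBb gametes: hAB×2, hAb×2, haB×2, hab×2
HhAaBb×hhAaBb grid (8·8=64): HhAABB=2 HhAABb=4 HhAAbb=2 HhAaBB=4 HhAaBb=8 HhAabb=4 HhaaBB=2 HhaaBb=4 Hhaabb=2 hhAABB=2 hhAABb=4 hhAAbb=2 hhAaBB=4 hhAaBb=8 hhAabb=4 hhaaBB=2 hhaaBb=4 hhaabb=2
H_ aa B_ hits 6/64; gcd=2; 6÷2/64÷2 = 3/32

P(H_ aa B_) = 3/32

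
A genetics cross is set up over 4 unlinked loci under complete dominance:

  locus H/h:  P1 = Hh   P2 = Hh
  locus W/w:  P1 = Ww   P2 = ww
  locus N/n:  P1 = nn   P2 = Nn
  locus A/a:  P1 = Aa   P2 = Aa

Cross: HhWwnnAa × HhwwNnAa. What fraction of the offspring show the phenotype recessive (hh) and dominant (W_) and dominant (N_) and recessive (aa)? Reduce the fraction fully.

HhWwnnAa gametes: HWnA×2, HWna×2, HwnA×2, Hwna×2, hWnA×2, hWna×2, hwnA×2, hwna×2
HhwwNnAa gametes: HwNA×2, HwNa×2, HwnA×2, Hwna×2, hwNA×2, hwNa×2, hwnA×2, hwna×2
HhWwnnAa×HhwwNnAa grid (16·16=256): HHWwNnAA=4 HHWwNnAa=8 HHWwNnaa=4 HHWwnnAA=4 HHWwnnAa=8 HHWwnnaa=4 HHwwNnAA=4 HHwwNnAa=8 HHwwNnaa=4 HHwwnnAA=4 HHwwnnAa=8 HHwwnnaa=4 HhWwNnAA=8 HhWwNnAa=16 HhWwNnaa=8 HhWwnnAA=8 HhWwnnAa=16 HhWwnnaa=8 HhwwNnAA=8 HhwwNnAa=16 HhwwNnaa=8 HhwwnnAA=8 HhwwnnAa=16 Hhwwnnaa=8 hhWwNnAA=4 hhWwNnAa=8 hhWwNnaa=4 hhWwnnAA=4 hhWwnnAa=8 hhWwnnaa=4 hhwwNnAA=4 hhwwNnAa=8 hhwwNnaa=4 hhwwnnAA=4 hhwwnnAa=8 hhwwnnaa=4
hh W_ N_ aa hits 4/256; gcd=4; 4÷4/256÷4 = 1/64

P(hh W_ N_ aa) = 1/64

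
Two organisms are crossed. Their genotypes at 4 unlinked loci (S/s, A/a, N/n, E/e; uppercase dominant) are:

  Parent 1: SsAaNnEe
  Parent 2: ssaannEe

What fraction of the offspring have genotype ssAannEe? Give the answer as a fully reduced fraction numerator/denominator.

SsAaNnEe gametes: SANE×1, SANe×1, SAnE×1, SAne×1, SaNE×1, SaNe×1, SanE×1, Sane×1, sANE×1, sANe×1, sAnE×1, sAne×1, saNE×1, saNe×1, sanE×1, sane×1
ssaannEe gametes: sanE×8, sane×8
SsAaNnEe×ssaannEe grid (16·16=256): SsAaNnEE=8 SsAaNnEe=16 SsAaNnee=8 SsAannEE=8 SsAannEe=16 SsAannee=8 SsaaNnEE=8 SsaaNnEe=16 SsaaNnee=8 SsaannEE=8 SsaannEe=16 Ssaannee=8 ssAaNnEE=8 ssAaNnEe=16 ssAaNnee=8 ssAannEE=8 ssAannEe=16 ssAannee=8 ssaaNnEE=8 ssaaNnEe=16 ssaaNnee=8 ssaannEE=8 ssaannEe=16 ssaannee=8
ssAannEe hits 16/256; gcd=16; 16÷16/256÷16 = 1/16

P(ssAannEe) = 1/16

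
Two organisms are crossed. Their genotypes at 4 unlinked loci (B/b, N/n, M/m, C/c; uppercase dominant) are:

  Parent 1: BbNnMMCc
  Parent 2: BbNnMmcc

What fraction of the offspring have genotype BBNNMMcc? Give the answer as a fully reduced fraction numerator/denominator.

P(BBNNMMcc) = 1/64

BbNnMMCc gametes: BNMC×2, BNMc×2, BnMC×2, BnMc×2, bNMC×2, bNMc×2, bnMC×2, bnMc×2
BbNnMmcc gametes: BNMc×2, BNmc×2, BnMc×2, Bnmc×2, bNMc×2, bNmc×2, bnMc×2, bnmc×2
BbNnMMCc×BbNnMmcc grid (16·16=256): BBNNMMCc=4 BBNNMMcc=4 BBNNMmCc=4 BBNNMmcc=4 BBNnMMCc=8 BBNnMMcc=8 BBNnMmCc=8 BBNnMmcc=8 BBnnMMCc=4 BBnnMMcc=4 BBnnMmCc=4 BBnnMmcc=4 BbNNMMCc=8 BbNNMMcc=8 BbNNMmCc=8 BbNNMmcc=8 BbNnMMCc=16 BbNnMMcc=16 BbNnMmCc=16 BbNnMmcc=16 BbnnMMCc=8 BbnnMMcc=8 BbnnMmCc=8 BbnnMmcc=8 bbNNMMCc=4 bbNNMMcc=4 bbNNMmCc=4 bbNNMmcc=4 bbNnMMCc=8 bbNnMMcc=8 bbNnMmCc=8 bbNnMmcc=8 bbnnMMCc=4 bbnnMMcc=4 bbnnMmCc=4 bbnnMmcc=4
BBNNMMcc hits 4/256; gcd=4; 4÷4/256÷4 = 1/64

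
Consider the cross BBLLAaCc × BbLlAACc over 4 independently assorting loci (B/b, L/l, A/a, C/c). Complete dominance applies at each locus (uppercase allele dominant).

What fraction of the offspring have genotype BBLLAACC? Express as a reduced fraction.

P(BBLLAACC) = 1/32

BBLLAaCc gametes: BLAC×4, BLAc×4, BLaC×4, BLac×4
BbLlAACc gametes: BLAC×2, BLAc×2, BlAC×2, BlAc×2, bLAC×2, bLAc×2, blAC×2, blAc×2
BBLLAaCc×BbLlAACc grid (16·16=256): BBLLAACC=8 BBLLAACc=16 BBLLAAcc=8 BBLLAaCC=8 BBLLAaCc=16 BBLLAacc=8 BBLlAACC=8 BBLlAACc=16 BBLlAAcc=8 BBLlAaCC=8 BBLlAaCc=16 BBLlAacc=8 BbLLAACC=8 BbLLAACc=16 BbLLAAcc=8 BbLLAaCC=8 BbLLAaCc=16 BbLLAacc=8 BbLlAACC=8 BbLlAACc=16 BbLlAAcc=8 BbLlAaCC=8 BbLlAaCc=16 BbLlAacc=8
BBLLAACC hits 8/256; gcd=8; 8÷8/256÷8 = 1/32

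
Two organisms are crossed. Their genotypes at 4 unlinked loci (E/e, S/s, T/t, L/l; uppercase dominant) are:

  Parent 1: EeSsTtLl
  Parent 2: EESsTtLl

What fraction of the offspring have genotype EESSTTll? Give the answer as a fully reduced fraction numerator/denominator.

P(EESSTTll) = 1/128

EeSsTtLl gametes: ESTL×1, ESTl×1, EStL×1, EStl×1, EsTL×1, EsTl×1, EstL×1, Estl×1, eSTL×1, eSTl×1, eStL×1, eStl×1, esTL×1, esTl×1, estL×1, estl×1
EESsTtLl gametes: ESTL×2, ESTl×2, EStL×2, EStl×2, EsTL×2, EsTl×2, EstL×2, Estl×2
EeSsTtLl×EESsTtLl grid (16·16=256): EESSTTLL=2 EESSTTLl=4 EESSTTll=2 EESSTtLL=4 EESSTtLl=8 EESSTtll=4 EESSttLL=2 EESSttLl=4 EESSttll=2 EESsTTLL=4 EESsTTLl=8 EESsTTll=4 EESsTtLL=8 EESsTtLl=16 EESsTtll=8 EESsttLL=4 EESsttLl=8 EESsttll=4 EEssTTLL=2 EEssTTLl=4 EEssTTll=2 EEssTtLL=4 EEssTtLl=8 EEssTtll=4 EEssttLL=2 EEssttLl=4 EEssttll=2 EeSSTTLL=2 EeSSTTLl=4 EeSSTTll=2 EeSSTtLL=4 EeSSTtLl=8 EeSSTtll=4 EeSSttLL=2 EeSSttLl=4 EeSSttll=2 EeSsTTLL=4 EeSsTTLl=8 EeSsTTll=4 EeSsTtLL=8 EeSsTtLl=16 EeSsTtll=8 EeSsttLL=4 EeSsttLl=8 EeSsttll=4 EessTTLL=2 EessTTLl=4 EessTTll=2 EessTtLL=4 EessTtLl=8 EessTtll=4 EessttLL=2 EessttLl=4 Eessttll=2
EESSTTll hits 2/256; gcd=2; 2÷2/256÷2 = 1/128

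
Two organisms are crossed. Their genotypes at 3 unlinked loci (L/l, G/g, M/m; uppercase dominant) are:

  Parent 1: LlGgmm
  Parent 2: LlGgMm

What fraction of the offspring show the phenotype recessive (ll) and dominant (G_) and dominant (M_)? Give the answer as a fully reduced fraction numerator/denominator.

LlGgmm gametes: LGm×2, Lgm×2, lGm×2, lgm×2
LlGgMm gametes: LGM×1, LGm×1, LgM×1, Lgm×1, lGM×1, lGm×1, lgM×1, lgm×1
LlGgmm×LlGgMm grid (8·8=64): LLGGMm=2 LLGGmm=2 LLGgMm=4 LLGgmm=4 LLggMm=2 LLggmm=2 LlGGMm=4 LlGGmm=4 LlGgMm=8 LlGgmm=8 LlggMm=4 Llggmm=4 llGGMm=2 llGGmm=2 llGgMm=4 llGgmm=4 llggMm=2 llggmm=2
ll G_ M_ hits 6/64; gcd=2; 6÷2/64÷2 = 3/32

P(ll G_ M_) = 3/32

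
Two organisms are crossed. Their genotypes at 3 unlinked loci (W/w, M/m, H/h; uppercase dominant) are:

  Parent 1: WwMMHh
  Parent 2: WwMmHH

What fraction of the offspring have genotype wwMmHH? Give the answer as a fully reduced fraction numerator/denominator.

WwMMHh gametes: WMH×2, WMh×2, wMH×2, wMh×2
WwMmHH gametes: WMH×2, WmH×2, wMH×2, wmH×2
WwMMHh×WwMmHH grid (8·8=64): WWMMHH=4 WWMMHh=4 WWMmHH=4 WWMmHh=4 WwMMHH=8 WwMMHh=8 WwMmHH=8 WwMmHh=8 wwMMHH=4 wwMMHh=4 wwMmHH=4 wwMmHh=4
wwMmHH hits 4/64; gcd=4; 4÷4/64÷4 = 1/16

P(wwMmHH) = 1/16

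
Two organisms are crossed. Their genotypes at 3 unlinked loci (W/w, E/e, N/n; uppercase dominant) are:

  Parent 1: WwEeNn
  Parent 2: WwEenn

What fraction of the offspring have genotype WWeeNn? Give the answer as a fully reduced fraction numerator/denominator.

WwEeNn gametes: WEN×1, WEn×1, WeN×1, Wen×1, wEN×1, wEn×1, weN×1, wen×1
WwEenn gametes: WEn×2, Wen×2, wEn×2, wen×2
WwEeNn×WwEenn grid (8·8=64): WWEENn=2 WWEEnn=2 WWEeNn=4 WWEenn=4 WWeeNn=2 WWeenn=2 WwEENn=4 WwEEnn=4 WwEeNn=8 WwEenn=8 WweeNn=4 Wweenn=4 wwEENn=2 wwEEnn=2 wwEeNn=4 wwEenn=4 wweeNn=2 wweenn=2
WWeeNn hits 2/64; gcd=2; 2÷2/64÷2 = 1/32

P(WWeeNn) = 1/32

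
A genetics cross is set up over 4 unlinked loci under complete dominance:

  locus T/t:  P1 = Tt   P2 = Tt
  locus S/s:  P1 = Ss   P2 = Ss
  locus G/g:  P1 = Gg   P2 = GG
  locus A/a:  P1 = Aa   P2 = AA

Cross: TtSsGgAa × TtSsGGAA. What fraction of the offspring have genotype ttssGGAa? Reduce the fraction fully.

P(ttssGGAa) = 1/64

TtSsGgAa gametes: TSGA×1, TSGa×1, TSgA×1, TSga×1, TsGA×1, TsGa×1, TsgA×1, Tsga×1, tSGA×1, tSGa×1, tSgA×1, tSga×1, tsGA×1, tsGa×1, tsgA×1, tsga×1
TtSsGGAA gametes: TSGA×4, TsGA×4, tSGA×4, tsGA×4
TtSsGgAa×TtSsGGAA grid (16·16=256): TTSSGGAA=4 TTSSGGAa=4 TTSSGgAA=4 TTSSGgAa=4 TTSsGGAA=8 TTSsGGAa=8 TTSsGgAA=8 TTSsGgAa=8 TTssGGAA=4 TTssGGAa=4 TTssGgAA=4 TTssGgAa=4 TtSSGGAA=8 TtSSGGAa=8 TtSSGgAA=8 TtSSGgAa=8 TtSsGGAA=16 TtSsGGAa=16 TtSsGgAA=16 TtSsGgAa=16 TtssGGAA=8 TtssGGAa=8 TtssGgAA=8 TtssGgAa=8 ttSSGGAA=4 ttSSGGAa=4 ttSSGgAA=4 ttSSGgAa=4 ttSsGGAA=8 ttSsGGAa=8 ttSsGgAA=8 ttSsGgAa=8 ttssGGAA=4 ttssGGAa=4 ttssGgAA=4 ttssGgAa=4
ttssGGAa hits 4/256; gcd=4; 4÷4/256÷4 = 1/64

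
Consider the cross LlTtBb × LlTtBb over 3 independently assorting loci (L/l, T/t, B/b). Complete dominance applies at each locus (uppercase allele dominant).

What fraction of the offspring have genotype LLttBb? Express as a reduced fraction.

LlTtBb gametes: LTB×1, LTb×1, LtB×1, Ltb×1, lTB×1, lTb×1, ltB×1, ltb×1
LlTtBb gametes: LTB×1, LTb×1, LtB×1, Ltb×1, lTB×1, lTb×1, ltB×1, ltb×1
LlTtBb×LlTtBb grid (8·8=64): LLTTBB=1 LLTTBb=2 LLTTbb=1 LLTtBB=2 LLTtBb=4 LLTtbb=2 LLttBB=1 LLttBb=2 LLttbb=1 LlTTBB=2 LlTTBb=4 LlTTbb=2 LlTtBB=4 LlTtBb=8 LlTtbb=4 LlttBB=2 LlttBb=4 Llttbb=2 llTTBB=1 llTTBb=2 llTTbb=1 llTtBB=2 llTtBb=4 llTtbb=2 llttBB=1 llttBb=2 llttbb=1
LLttBb hits 2/64; gcd=2; 2÷2/64÷2 = 1/32

P(LLttBb) = 1/32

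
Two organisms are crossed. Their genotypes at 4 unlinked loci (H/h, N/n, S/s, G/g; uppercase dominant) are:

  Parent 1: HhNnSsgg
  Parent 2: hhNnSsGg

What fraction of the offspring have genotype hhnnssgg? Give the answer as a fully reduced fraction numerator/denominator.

HhNnSsgg gametes: HNSg×2, HNsg×2, HnSg×2, Hnsg×2, hNSg×2, hNsg×2, hnSg×2, hnsg×2
hhNnSsGg gametes: hNSG×2, hNSg×2, hNsG×2, hNsg×2, hnSG×2, hnSg×2, hnsG×2, hnsg×2
HhNnSsgg×hhNnSsGg grid (16·16=256): HhNNSSGg=4 HhNNSSgg=4 HhNNSsGg=8 HhNNSsgg=8 HhNNssGg=4 HhNNssgg=4 HhNnSSGg=8 HhNnSSgg=8 HhNnSsGg=16 HhNnSsgg=16 HhNnssGg=8 HhNnssgg=8 HhnnSSGg=4 HhnnSSgg=4 HhnnSsGg=8 HhnnSsgg=8 HhnnssGg=4 Hhnnssgg=4 hhNNSSGg=4 hhNNSSgg=4 hhNNSsGg=8 hhNNSsgg=8 hhNNssGg=4 hhNNssgg=4 hhNnSSGg=8 hhNnSSgg=8 hhNnSsGg=16 hhNnSsgg=16 hhNnssGg=8 hhNnssgg=8 hhnnSSGg=4 hhnnSSgg=4 hhnnSsGg=8 hhnnSsgg=8 hhnnssGg=4 hhnnssgg=4
hhnnssgg hits 4/256; gcd=4; 4÷4/256÷4 = 1/64

P(hhnnssgg) = 1/64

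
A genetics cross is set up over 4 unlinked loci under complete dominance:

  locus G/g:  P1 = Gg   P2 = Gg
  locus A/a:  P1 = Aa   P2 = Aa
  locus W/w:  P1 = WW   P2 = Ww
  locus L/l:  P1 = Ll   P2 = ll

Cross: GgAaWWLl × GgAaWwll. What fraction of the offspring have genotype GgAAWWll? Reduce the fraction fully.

P(GgAAWWll) = 1/32

GgAaWWLl gametes: GAWL×2, GAWl×2, GaWL×2, GaWl×2, gAWL×2, gAWl×2, gaWL×2, gaWl×2
GgAaWwll gametes: GAWl×2, GAwl×2, GaWl×2, Gawl×2, gAWl×2, gAwl×2, gaWl×2, gawl×2
GgAaWWLl×GgAaWwll grid (16·16=256): GGAAWWLl=4 GGAAWWll=4 GGAAWwLl=4 GGAAWwll=4 GGAaWWLl=8 GGAaWWll=8 GGAaWwLl=8 GGAaWwll=8 GGaaWWLl=4 GGaaWWll=4 GGaaWwLl=4 GGaaWwll=4 GgAAWWLl=8 GgAAWWll=8 GgAAWwLl=8 GgAAWwll=8 GgAaWWLl=16 GgAaWWll=16 GgAaWwLl=16 GgAaWwll=16 GgaaWWLl=8 GgaaWWll=8 GgaaWwLl=8 GgaaWwll=8 ggAAWWLl=4 ggAAWWll=4 ggAAWwLl=4 ggAAWwll=4 ggAaWWLl=8 ggAaWWll=8 ggAaWwLl=8 ggAaWwll=8 ggaaWWLl=4 ggaaWWll=4 ggaaWwLl=4 ggaaWwll=4
GgAAWWll hits 8/256; gcd=8; 8÷8/256÷8 = 1/32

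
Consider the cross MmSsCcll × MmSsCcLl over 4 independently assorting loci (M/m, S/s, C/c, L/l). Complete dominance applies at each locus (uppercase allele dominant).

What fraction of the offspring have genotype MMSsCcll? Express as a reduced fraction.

P(MMSsCcll) = 1/32

MmSsCcll gametes: MSCl×2, MScl×2, MsCl×2, Mscl×2, mSCl×2, mScl×2, msCl×2, mscl×2
MmSsCcLl gametes: MSCL×1, MSCl×1, MScL×1, MScl×1, MsCL×1, MsCl×1, MscL×1, Mscl×1, mSCL×1, mSCl×1, mScL×1, mScl×1, msCL×1, msCl×1, mscL×1, mscl×1
MmSsCcll×MmSsCcLl grid (16·16=256): MMSSCCLl=2 MMSSCCll=2 MMSSCcLl=4 MMSSCcll=4 MMSSccLl=2 MMSSccll=2 MMSsCCLl=4 MMSsCCll=4 MMSsCcLl=8 MMSsCcll=8 MMSsccLl=4 MMSsccll=4 MMssCCLl=2 MMssCCll=2 MMssCcLl=4 MMssCcll=4 MMssccLl=2 MMssccll=2 MmSSCCLl=4 MmSSCCll=4 MmSSCcLl=8 MmSSCcll=8 MmSSccLl=4 MmSSccll=4 MmSsCCLl=8 MmSsCCll=8 MmSsCcLl=16 MmSsCcll=16 MmSsccLl=8 MmSsccll=8 MmssCCLl=4 MmssCCll=4 MmssCcLl=8 MmssCcll=8 MmssccLl=4 Mmssccll=4 mmSSCCLl=2 mmSSCCll=2 mmSSCcLl=4 mmSSCcll=4 mmSSccLl=2 mmSSccll=2 mmSsCCLl=4 mmSsCCll=4 mmSsCcLl=8 mmSsCcll=8 mmSsccLl=4 mmSsccll=4 mmssCCLl=2 mmssCCll=2 mmssCcLl=4 mmssCcll=4 mmssccLl=2 mmssccll=2
MMSsCcll hits 8/256; gcd=8; 8÷8/256÷8 = 1/32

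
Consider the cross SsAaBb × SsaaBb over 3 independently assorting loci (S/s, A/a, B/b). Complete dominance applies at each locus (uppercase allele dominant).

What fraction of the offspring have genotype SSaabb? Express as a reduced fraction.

P(SSaabb) = 1/32

SsAaBb gametes: SAB×1, SAb×1, SaB×1, Sab×1, sAB×1, sAb×1, saB×1, sab×1
SsaaBb gametes: SaB×2, Sab×2, saB×2, sab×2
SsAaBb×SsaaBb grid (8·8=64): SSAaBB=2 SSAaBb=4 SSAabb=2 SSaaBB=2 SSaaBb=4 SSaabb=2 SsAaBB=4 SsAaBb=8 SsAabb=4 SsaaBB=4 SsaaBb=8 Ssaabb=4 ssAaBB=2 ssAaBb=4 ssAabb=2 ssaaBB=2 ssaaBb=4 ssaabb=2
SSaabb hits 2/64; gcd=2; 2÷2/64÷2 = 1/32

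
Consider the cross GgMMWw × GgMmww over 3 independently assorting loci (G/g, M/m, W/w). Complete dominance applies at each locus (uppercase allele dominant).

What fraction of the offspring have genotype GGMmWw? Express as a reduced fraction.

P(GGMmWw) = 1/16

GgMMWw gametes: GMW×2, GMw×2, gMW×2, gMw×2
GgMmww gametes: GMw×2, Gmw×2, gMw×2, gmw×2
GgMMWw×GgMmww grid (8·8=64): GGMMWw=4 GGMMww=4 GGMmWw=4 GGMmww=4 GgMMWw=8 GgMMww=8 GgMmWw=8 GgMmww=8 ggMMWw=4 ggMMww=4 ggMmWw=4 ggMmww=4
GGMmWw hits 4/64; gcd=4; 4÷4/64÷4 = 1/16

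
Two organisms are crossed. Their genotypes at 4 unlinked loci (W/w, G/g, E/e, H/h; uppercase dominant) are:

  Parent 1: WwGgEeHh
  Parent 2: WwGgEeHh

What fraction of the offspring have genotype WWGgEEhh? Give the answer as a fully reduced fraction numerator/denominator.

WwGgEeHh gametes: WGEH×1, WGEh×1, WGeH×1, WGeh×1, WgEH×1, WgEh×1, WgeH×1, Wgeh×1, wGEH×1, wGEh×1, wGeH×1, wGeh×1, wgEH×1, wgEh×1, wgeH×1, wgeh×1
WwGgEeHh gametes: WGEH×1, WGEh×1, WGeH×1, WGeh×1, WgEH×1, WgEh×1, WgeH×1, Wgeh×1, wGEH×1, wGEh×1, wGeH×1, wGeh×1, wgEH×1, wgEh×1, wgeH×1, wgeh×1
WwGgEeHh×WwGgEeHh grid (16·16=256): WWGGEEHH=1 WWGGEEHh=2 WWGGEEhh=1 WWGGEeHH=2 WWGGEeHh=4 WWGGEehh=2 WWGGeeHH=1 WWGGeeHh=2 WWGGeehh=1 WWGgEEHH=2 WWGgEEHh=4 WWGgEEhh=2 WWGgEeHH=4 WWGgEeHh=8 WWGgEehh=4 WWGgeeHH=2 WWGgeeHh=4 WWGgeehh=2 WWggEEHH=1 WWggEEHh=2 WWggEEhh=1 WWggEeHH=2 WWggEeHh=4 WWggEehh=2 WWggeeHH=1 WWggeeHh=2 WWggeehh=1 WwGGEEHH=2 WwGGEEHh=4 WwGGEEhh=2 WwGGEeHH=4 WwGGEeHh=8 WwGGEehh=4 WwGGeeHH=2 WwGGeeHh=4 WwGGeehh=2 WwGgEEHH=4 WwGgEEHh=8 WwGgEEhh=4 WwGgEeHH=8 WwGgEeHh=16 WwGgEehh=8 WwGgeeHH=4 WwGgeeHh=8 WwGgeehh=4 WwggEEHH=2 WwggEEHh=4 WwggEEhh=2 WwggEeHH=4 WwggEeHh=8 WwggEehh=4 WwggeeHH=2 WwggeeHh=4 Wwggeehh=2 wwGGEEHH=1 wwGGEEHh=2 wwGGEEhh=1 wwGGEeHH=2 wwGGEeHh=4 wwGGEehh=2 wwGGeeHH=1 wwGGeeHh=2 wwGGeehh=1 wwGgEEHH=2 wwGgEEHh=4 wwGgEEhh=2 wwGgEeHH=4 wwGgEeHh=8 wwGgEehh=4 wwGgeeHH=2 wwGgeeHh=4 wwGgeehh=2 wwggEEHH=1 wwggEEHh=2 wwggEEhh=1 wwggEeHH=2 wwggEeHh=4 wwggEehh=2 wwggeeHH=1 wwggeeHh=2 wwggeehh=1
WWGgEEhh hits 2/256; gcd=2; 2÷2/256÷2 = 1/128

P(WWGgEEhh) = 1/128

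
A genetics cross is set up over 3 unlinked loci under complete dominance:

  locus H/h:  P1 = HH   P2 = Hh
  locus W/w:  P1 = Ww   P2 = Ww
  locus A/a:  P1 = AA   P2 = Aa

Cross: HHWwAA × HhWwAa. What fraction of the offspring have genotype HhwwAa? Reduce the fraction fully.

P(HhwwAa) = 1/16

HHWwAA gametes: HWA×4, HwA×4
HhWwAa gametes: HWA×1, HWa×1, HwA×1, Hwa×1, hWA×1, hWa×1, hwA×1, hwa×1
HHWwAA×HhWwAa grid (8·8=64): HHWWAA=4 HHWWAa=4 HHWwAA=8 HHWwAa=8 HHwwAA=4 HHwwAa=4 HhWWAA=4 HhWWAa=4 HhWwAA=8 HhWwAa=8 HhwwAA=4 HhwwAa=4
HhwwAa hits 4/64; gcd=4; 4÷4/64÷4 = 1/16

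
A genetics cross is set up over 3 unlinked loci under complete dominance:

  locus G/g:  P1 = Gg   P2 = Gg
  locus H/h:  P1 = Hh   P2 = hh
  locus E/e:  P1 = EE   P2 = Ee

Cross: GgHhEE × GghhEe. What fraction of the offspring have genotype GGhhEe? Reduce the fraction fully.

P(GGhhEe) = 1/16

GgHhEE gametes: GHE×2, GhE×2, gHE×2, ghE×2
GghhEe gametes: GhE×2, Ghe×2, ghE×2, ghe×2
GgHhEE×GghhEe grid (8·8=64): GGHhEE=4 GGHhEe=4 GGhhEE=4 GGhhEe=4 GgHhEE=8 GgHhEe=8 GghhEE=8 GghhEe=8 ggHhEE=4 ggHhEe=4 gghhEE=4 gghhEe=4
GGhhEe hits 4/64; gcd=4; 4÷4/64÷4 = 1/16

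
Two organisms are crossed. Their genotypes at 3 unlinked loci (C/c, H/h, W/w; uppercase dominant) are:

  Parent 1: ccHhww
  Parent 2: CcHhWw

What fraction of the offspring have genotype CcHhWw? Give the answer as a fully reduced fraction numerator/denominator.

ccHhww gametes: cHw×4, chw×4
CcHhWw gametes: CHW×1, CHw×1, ChW×1, Chw×1, cHW×1, cHw×1, chW×1, chw×1
ccHhww×CcHhWw grid (8·8=64): CcHHWw=4 CcHHww=4 CcHhWw=8 CcHhww=8 CchhWw=4 Cchhww=4 ccHHWw=4 ccHHww=4 ccHhWw=8 ccHhww=8 cchhWw=4 cchhww=4
CcHhWw hits 8/64; gcd=8; 8÷8/64÷8 = 1/8

P(CcHhWw) = 1/8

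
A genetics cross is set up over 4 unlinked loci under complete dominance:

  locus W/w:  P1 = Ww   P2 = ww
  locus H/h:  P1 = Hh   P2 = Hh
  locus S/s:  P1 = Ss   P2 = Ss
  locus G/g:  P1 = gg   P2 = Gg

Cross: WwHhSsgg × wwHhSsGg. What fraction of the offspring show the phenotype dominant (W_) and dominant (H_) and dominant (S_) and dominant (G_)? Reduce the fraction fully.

WwHhSsgg gametes: WHSg×2, WHsg×2, WhSg×2, Whsg×2, wHSg×2, wHsg×2, whSg×2, whsg×2
wwHhSsGg gametes: wHSG×2, wHSg×2, wHsG×2, wHsg×2, whSG×2, whSg×2, whsG×2, whsg×2
WwHhSsgg×wwHhSsGg grid (16·16=256): WwHHSSGg=4 WwHHSSgg=4 WwHHSsGg=8 WwHHSsgg=8 WwHHssGg=4 WwHHssgg=4 WwHhSSGg=8 WwHhSSgg=8 WwHhSsGg=16 WwHhSsgg=16 WwHhssGg=8 WwHhssgg=8 WwhhSSGg=4 WwhhSSgg=4 WwhhSsGg=8 WwhhSsgg=8 WwhhssGg=4 Wwhhssgg=4 wwHHSSGg=4 wwHHSSgg=4 wwHHSsGg=8 wwHHSsgg=8 wwHHssGg=4 wwHHssgg=4 wwHhSSGg=8 wwHhSSgg=8 wwHhSsGg=16 wwHhSsgg=16 wwHhssGg=8 wwHhssgg=8 wwhhSSGg=4 wwhhSSgg=4 wwhhSsGg=8 wwhhSsgg=8 wwhhssGg=4 wwhhssgg=4
W_ H_ S_ G_ hits 36/256; gcd=4; 36÷4/256÷4 = 9/64

P(W_ H_ S_ G_) = 9/64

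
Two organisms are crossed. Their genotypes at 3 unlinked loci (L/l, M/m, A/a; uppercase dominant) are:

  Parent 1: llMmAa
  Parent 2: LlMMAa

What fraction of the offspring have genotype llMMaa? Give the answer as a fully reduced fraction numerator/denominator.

P(llMMaa) = 1/16

llMmAa gametes: lMA×2, lMa×2, lmA×2, lma×2
LlMMAa gametes: LMA×2, LMa×2, lMA×2, lMa×2
llMmAa×LlMMAa grid (8·8=64): LlMMAA=4 LlMMAa=8 LlMMaa=4 LlMmAA=4 LlMmAa=8 LlMmaa=4 llMMAA=4 llMMAa=8 llMMaa=4 llMmAA=4 llMmAa=8 llMmaa=4
llMMaa hits 4/64; gcd=4; 4÷4/64÷4 = 1/16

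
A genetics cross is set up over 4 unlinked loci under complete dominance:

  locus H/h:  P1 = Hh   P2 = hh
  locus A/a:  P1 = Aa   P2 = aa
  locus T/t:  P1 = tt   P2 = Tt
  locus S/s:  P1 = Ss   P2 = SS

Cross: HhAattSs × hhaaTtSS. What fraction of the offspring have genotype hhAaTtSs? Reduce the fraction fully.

HhAattSs gametes: HAtS×2, HAts×2, HatS×2, Hats×2, hAtS×2, hAts×2, hatS×2, hats×2
hhaaTtSS gametes: haTS×8, hatS×8
HhAattSs×hhaaTtSS grid (16·16=256): HhAaTtSS=16 HhAaTtSs=16 HhAattSS=16 HhAattSs=16 HhaaTtSS=16 HhaaTtSs=16 HhaattSS=16 HhaattSs=16 hhAaTtSS=16 hhAaTtSs=16 hhAattSS=16 hhAattSs=16 hhaaTtSS=16 hhaaTtSs=16 hhaattSS=16 hhaattSs=16
hhAaTtSs hits 16/256; gcd=16; 16÷16/256÷16 = 1/16

P(hhAaTtSs) = 1/16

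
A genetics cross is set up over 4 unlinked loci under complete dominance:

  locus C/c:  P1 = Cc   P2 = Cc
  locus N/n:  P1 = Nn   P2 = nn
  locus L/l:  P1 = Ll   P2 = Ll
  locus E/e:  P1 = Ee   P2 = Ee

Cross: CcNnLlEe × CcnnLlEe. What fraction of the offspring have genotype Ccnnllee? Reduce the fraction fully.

CcNnLlEe gametes: CNLE×1, CNLe×1, CNlE×1, CNle×1, CnLE×1, CnLe×1, CnlE×1, Cnle×1, cNLE×1, cNLe×1, cNlE×1, cNle×1, cnLE×1, cnLe×1, cnlE×1, cnle×1
CcnnLlEe gametes: CnLE×2, CnLe×2, CnlE×2, Cnle×2, cnLE×2, cnLe×2, cnlE×2, cnle×2
CcNnLlEe×CcnnLlEe grid (16·16=256): CCNnLLEE=2 CCNnLLEe=4 CCNnLLee=2 CCNnLlEE=4 CCNnLlEe=8 CCNnLlee=4 CCNnllEE=2 CCNnllEe=4 CCNnllee=2 CCnnLLEE=2 CCnnLLEe=4 CCnnLLee=2 CCnnLlEE=4 CCnnLlEe=8 CCnnLlee=4 CCnnllEE=2 CCnnllEe=4 CCnnllee=2 CcNnLLEE=4 CcNnLLEe=8 CcNnLLee=4 CcNnLlEE=8 CcNnLlEe=16 CcNnLlee=8 CcNnllEE=4 CcNnllEe=8 CcNnllee=4 CcnnLLEE=4 CcnnLLEe=8 CcnnLLee=4 CcnnLlEE=8 CcnnLlEe=16 CcnnLlee=8 CcnnllEE=4 CcnnllEe=8 Ccnnllee=4 ccNnLLEE=2 ccNnLLEe=4 ccNnLLee=2 ccNnLlEE=4 ccNnLlEe=8 ccNnLlee=4 ccNnllEE=2 ccNnllEe=4 ccNnllee=2 ccnnLLEE=2 ccnnLLEe=4 ccnnLLee=2 ccnnLlEE=4 ccnnLlEe=8 ccnnLlee=4 ccnnllEE=2 ccnnllEe=4 ccnnllee=2
Ccnnllee hits 4/256; gcd=4; 4÷4/256÷4 = 1/64

P(Ccnnllee) = 1/64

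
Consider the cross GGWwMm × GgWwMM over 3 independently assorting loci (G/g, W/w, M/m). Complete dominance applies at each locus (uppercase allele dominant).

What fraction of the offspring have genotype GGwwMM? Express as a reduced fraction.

GGWwMm gametes: GWM×2, GWm×2, GwM×2, Gwm×2
GgWwMM gametes: GWM×2, GwM×2, gWM×2, gwM×2
GGWwMm×GgWwMM grid (8·8=64): GGWWMM=4 GGWWMm=4 GGWwMM=8 GGWwMm=8 GGwwMM=4 GGwwMm=4 GgWWMM=4 GgWWMm=4 GgWwMM=8 GgWwMm=8 GgwwMM=4 GgwwMm=4
GGwwMM hits 4/64; gcd=4; 4÷4/64÷4 = 1/16

P(GGwwMM) = 1/16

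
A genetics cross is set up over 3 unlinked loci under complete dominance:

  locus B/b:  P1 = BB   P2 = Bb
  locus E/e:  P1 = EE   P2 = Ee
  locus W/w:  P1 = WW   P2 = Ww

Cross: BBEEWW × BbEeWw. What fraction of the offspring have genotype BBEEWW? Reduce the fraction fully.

P(BBEEWW) = 1/8

BBEEWW gametes: BEW×8
BbEeWw gametes: BEW×1, BEw×1, BeW×1, Bew×1, bEW×1, bEw×1, beW×1, bew×1
BBEEWW×BbEeWw grid (8·8=64): BBEEWW=8 BBEEWw=8 BBEeWW=8 BBEeWw=8 BbEEWW=8 BbEEWw=8 BbEeWW=8 BbEeWw=8
BBEEWW hits 8/64; gcd=8; 8÷8/64÷8 = 1/8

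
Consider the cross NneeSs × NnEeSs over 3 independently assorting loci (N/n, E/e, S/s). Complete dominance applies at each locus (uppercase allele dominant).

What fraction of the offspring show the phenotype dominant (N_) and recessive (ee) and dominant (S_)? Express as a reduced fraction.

NneeSs gametes: NeS×2, Nes×2, neS×2, nes×2
NnEeSs gametes: NES×1, NEs×1, NeS×1, Nes×1, nES×1, nEs×1, neS×1, nes×1
NneeSs×NnEeSs grid (8·8=64): NNEeSS=2 NNEeSs=4 NNEess=2 NNeeSS=2 NNeeSs=4 NNeess=2 NnEeSS=4 NnEeSs=8 NnEess=4 NneeSS=4 NneeSs=8 Nneess=4 nnEeSS=2 nnEeSs=4 nnEess=2 nneeSS=2 nneeSs=4 nneess=2
N_ ee S_ hits 18/64; gcd=2; 18÷2/64÷2 = 9/32

P(N_ ee S_) = 9/32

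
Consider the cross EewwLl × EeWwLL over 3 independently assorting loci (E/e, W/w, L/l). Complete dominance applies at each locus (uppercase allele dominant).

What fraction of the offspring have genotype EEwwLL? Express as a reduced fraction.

P(EEwwLL) = 1/16

EewwLl gametes: EwL×2, Ewl×2, ewL×2, ewl×2
EeWwLL gametes: EWL×2, EwL×2, eWL×2, ewL×2
EewwLl×EeWwLL grid (8·8=64): EEWwLL=4 EEWwLl=4 EEwwLL=4 EEwwLl=4 EeWwLL=8 EeWwLl=8 EewwLL=8 EewwLl=8 eeWwLL=4 eeWwLl=4 eewwLL=4 eewwLl=4
EEwwLL hits 4/64; gcd=4; 4÷4/64÷4 = 1/16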